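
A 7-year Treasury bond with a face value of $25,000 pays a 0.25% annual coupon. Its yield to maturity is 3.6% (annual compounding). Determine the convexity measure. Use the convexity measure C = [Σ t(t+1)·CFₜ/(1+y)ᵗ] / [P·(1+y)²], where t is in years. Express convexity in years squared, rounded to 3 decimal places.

51.583

With y = 0.036:
  t   CF        PV=CF/(1+0.036)^t    t·PV        t(t+1)·PV
  1        62.50        60.3282        60.3282         120.6564
  2        62.50        58.2318       116.4637         349.3910
  3        62.50        56.2083       168.6250         674.5001
  4        62.50        54.2552       217.0206       1,085.1031
  5        62.50        52.3698       261.8492       1,571.0952
  6        62.50        50.5500       303.3002       2,123.1016
  7    25,062.50    19,566.1826   136,963.2782   1,095,706.2253
  Σ                 19,898.1260   138,090.8651   1,101,630.0726
P = 19,898.1260.
Convexity = Σ t(t+1)·PV / [P·(1+y)²] = 1,101,630.0726 / (19,898.1260 × 1.073296) = 51.58270.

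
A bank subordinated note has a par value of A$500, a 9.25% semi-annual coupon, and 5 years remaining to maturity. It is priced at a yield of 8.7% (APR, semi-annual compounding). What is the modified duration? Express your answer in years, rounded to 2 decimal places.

3.95 years

Periodic yield y = 0.0435. First find Macaulay duration:
  t   CF        PV=CF/(1+0.0435)^t    t·PV
  1       23.125        22.1610        22.1610
  2       23.125        21.2372        42.4744
  3       23.125        20.3519        61.0556
  4       23.125        19.5035        78.0139
  5       23.125        18.6904        93.4522
  6       23.125        17.9113       107.4678
  7       23.125        17.1646       120.1524
  8       23.125        16.4491       131.5928
  9       23.125        15.7634       141.8705
  10     523.125       341.7283     3,417.2830
  Σ                    510.9607     4,215.5235
P = 510.9607; Macaulay duration = 4,215.5235 / 510.9607 = 8.25019 half-year periods = 4.12510 years.
Modified duration = D_Mac / (1 + y) = 4.12510 / 1.0435 = 3.95313 years.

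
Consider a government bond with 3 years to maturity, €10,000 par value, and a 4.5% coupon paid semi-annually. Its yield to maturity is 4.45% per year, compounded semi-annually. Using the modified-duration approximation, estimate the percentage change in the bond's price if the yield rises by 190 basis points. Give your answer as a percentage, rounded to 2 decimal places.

-5.28%

Periodic yield y = 0.02225. Modified duration first:
  t   CF        PV=CF/(1+0.02225)^t    t·PV
  1       225.00       220.1027       220.1027
  2       225.00       215.3120       430.6240
  3       225.00       210.6256       631.8768
  4       225.00       206.0412       824.1647
  5       225.00       201.5566     1,007.7828
  6    10,225.00     8,960.2598    53,761.5587
  Σ                 10,013.8979    56,876.1098
P = 10,013.8979; D_Mac = 5.67972 half-year periods = 2.83986 yrs; D_mod = 2.83986/(1+0.02225) = 2.77805 yrs.
ΔP/P ≈ -D_mod · Δy = -2.77805 × (+0.019) = -0.052783 = -5.2783%.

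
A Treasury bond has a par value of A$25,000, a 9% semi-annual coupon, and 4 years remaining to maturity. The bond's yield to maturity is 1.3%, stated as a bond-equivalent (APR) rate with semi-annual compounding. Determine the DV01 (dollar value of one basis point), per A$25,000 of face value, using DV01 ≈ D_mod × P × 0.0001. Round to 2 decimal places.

A$11.37

Periodic yield y = 0.0065.
  t   CF        PV=CF/(1+0.0065)^t    t·PV
  1     1,125.00     1,117.7347     1,117.7347
  2     1,125.00     1,110.5164     2,221.0327
  3     1,125.00     1,103.3446     3,310.0339
  4     1,125.00     1,096.2192     4,384.8768
  5     1,125.00     1,089.1398     5,445.6990
  6     1,125.00     1,082.1061     6,492.6366
  7     1,125.00     1,075.1178     7,525.8249
  8    26,125.00    24,805.3903   198,443.1226
  Σ                 32,479.5690   228,940.9613
P = 32,479.5690; D_Mac = 7.04877 half-year periods = 3.52438 yrs; D_mod = 3.50162 yrs.
DV01 ≈ 3.50162 × 32,479.5690 × 0.0001 = 11.373123.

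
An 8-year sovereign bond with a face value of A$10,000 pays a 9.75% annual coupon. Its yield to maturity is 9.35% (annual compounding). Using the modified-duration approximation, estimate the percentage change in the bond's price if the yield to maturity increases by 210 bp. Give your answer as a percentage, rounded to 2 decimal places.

-11.39%

Periodic yield y = 0.0935. Modified duration first:
  t   CF        PV=CF/(1+0.0935)^t    t·PV
  1       975.00       891.6324       891.6324
  2       975.00       815.3931     1,630.7862
  3       975.00       745.6727     2,237.0182
  4       975.00       681.9138     2,727.6551
  5       975.00       623.6066     3,118.0328
  6       975.00       570.2849     3,421.7095
  7       975.00       521.5226     3,650.6580
  8    10,975.00     5,368.5157    42,948.1258
  Σ                 10,218.5418    60,625.6180
P = 10,218.5418; D_Mac = 5.93290 yrs; D_mod = 5.93290/(1+0.0935) = 5.42561 yrs.
ΔP/P ≈ -D_mod · Δy = -5.42561 × (+0.021) = -0.113938 = -11.3938%.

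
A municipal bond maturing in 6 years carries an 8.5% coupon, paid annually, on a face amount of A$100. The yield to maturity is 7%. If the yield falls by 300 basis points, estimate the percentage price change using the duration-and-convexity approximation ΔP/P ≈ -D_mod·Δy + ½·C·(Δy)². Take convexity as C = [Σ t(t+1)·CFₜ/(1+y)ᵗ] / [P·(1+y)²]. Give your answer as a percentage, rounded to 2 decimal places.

+15.24%

With y = 0.07:
  t   CF        PV=CF/(1+0.07)^t    t·PV        t(t+1)·PV
  1         8.50         7.9439         7.9439          15.8879
  2         8.50         7.4242        14.8485          44.5454
  3         8.50         6.9385        20.8156          83.2624
  4         8.50         6.4846        25.9384         129.6922
  5         8.50         6.0604        30.3019         181.8115
  6       108.50        72.2981       433.7888       3,036.5215
  Σ                    107.1498       533.6371       3,491.7208
P = 107.1498; D_Mac = 4.98029 yrs; D_mod = 4.65448 yrs; C = 28.46299.
Duration effect: -4.65448 × (-0.03) = +0.139634
Convexity effect: 0.5 × 28.46299 × (-0.03)² = +0.0128083
ΔP/P ≈ +0.139634 + 0.0128083 = +0.152443 = +15.2443%.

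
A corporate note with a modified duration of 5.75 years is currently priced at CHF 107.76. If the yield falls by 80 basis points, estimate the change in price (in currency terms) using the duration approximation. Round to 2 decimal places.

Duration approximation: ΔP/P ≈ -D_mod · Δy = -5.75 × (-0.008) = +0.046000.
ΔP ≈ 107.76 × (+0.046000) = +4.95696.

+CHF 4.96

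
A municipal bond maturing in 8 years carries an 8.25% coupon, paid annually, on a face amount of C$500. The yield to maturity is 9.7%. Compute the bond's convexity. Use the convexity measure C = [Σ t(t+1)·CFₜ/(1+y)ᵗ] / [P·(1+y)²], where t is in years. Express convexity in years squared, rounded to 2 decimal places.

With y = 0.097:
  t   CF        PV=CF/(1+0.097)^t    t·PV        t(t+1)·PV
  1        41.25        37.6026        37.6026          75.2051
  2        41.25        34.2776        68.5552         205.6657
  3        41.25        31.2467        93.7401         374.9603
  4        41.25        28.4838       113.9351         569.6754
  5        41.25        25.9651       129.8257         778.9545
  6        41.25        23.6692       142.0154         994.1078
  7        41.25        21.5763       151.0343       1,208.2744
  8       541.25       258.0744     2,064.5950      18,581.3552
  Σ                    460.8957     2,801.3034      22,788.1984
P = 460.8957.
Convexity = Σ t(t+1)·PV / [P·(1+y)²] = 22,788.1984 / (460.8957 × 1.203409) = 41.08602.

41.09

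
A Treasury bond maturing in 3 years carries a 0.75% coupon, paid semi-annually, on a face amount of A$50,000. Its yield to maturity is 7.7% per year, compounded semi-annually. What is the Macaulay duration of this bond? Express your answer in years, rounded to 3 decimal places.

Periodic yield y = 0.0385. Discount each cash flow and weight by its period:
  t   CF        PV=CF/(1+0.0385)^t    t·PV
  1       187.50       180.5489       180.5489
  2       187.50       173.8554       347.7109
  3       187.50       167.4101       502.2304
  4       187.50       161.2038       644.8152
  5       187.50       155.2275       776.1377
  6    50,187.50    40,008.8951   240,053.3703
  Σ                 40,847.1408   242,504.8134
Price P = Σ PV = 40,847.1408.
Macaulay duration = Σ(t·PV) / P = 242,504.8134 / 40,847.1408 = 5.93689 half-year periods.
In years: 5.93689 / 2 = 2.96844 years.

2.968 years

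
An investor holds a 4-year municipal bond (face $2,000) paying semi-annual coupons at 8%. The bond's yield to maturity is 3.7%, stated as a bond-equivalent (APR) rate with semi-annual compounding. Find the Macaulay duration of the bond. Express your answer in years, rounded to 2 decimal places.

3.54 years

Periodic yield y = 0.0185. Discount each cash flow and weight by its period:
  t   CF        PV=CF/(1+0.0185)^t    t·PV
  1        80.00        78.5469        78.5469
  2        80.00        77.1202       154.2403
  3        80.00        75.7194       227.1581
  4        80.00        74.3440       297.3760
  5        80.00        72.9936       364.9680
  6        80.00        71.6678       430.0065
  7        80.00        70.3660       492.5619
  8     2,080.00     1,796.2843    14,370.2742
  Σ                  2,317.0420    16,415.1318
Price P = Σ PV = 2,317.0420.
Macaulay duration = Σ(t·PV) / P = 16,415.1318 / 2,317.0420 = 7.08452 half-year periods.
In years: 7.08452 / 2 = 3.54226 years.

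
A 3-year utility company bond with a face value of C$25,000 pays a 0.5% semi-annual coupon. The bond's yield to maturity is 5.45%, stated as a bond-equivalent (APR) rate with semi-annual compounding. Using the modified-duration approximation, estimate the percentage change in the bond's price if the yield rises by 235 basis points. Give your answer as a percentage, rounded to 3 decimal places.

-6.816%

Periodic yield y = 0.02725. Modified duration first:
  t   CF        PV=CF/(1+0.02725)^t    t·PV
  1        62.50        60.8421        60.8421
  2        62.50        59.2281       118.4562
  3        62.50        57.6569       172.9708
  4        62.50        56.1275       224.5099
  5        62.50        54.6386       273.1928
  6    25,062.50    21,328.8525   127,973.1148
  Σ                 21,617.3456   128,823.0866
P = 21,617.3456; D_Mac = 5.95925 half-year periods = 2.97962 yrs; D_mod = 2.97962/(1+0.02725) = 2.90058 yrs.
ΔP/P ≈ -D_mod · Δy = -2.90058 × (+0.0235) = -0.068164 = -6.8164%.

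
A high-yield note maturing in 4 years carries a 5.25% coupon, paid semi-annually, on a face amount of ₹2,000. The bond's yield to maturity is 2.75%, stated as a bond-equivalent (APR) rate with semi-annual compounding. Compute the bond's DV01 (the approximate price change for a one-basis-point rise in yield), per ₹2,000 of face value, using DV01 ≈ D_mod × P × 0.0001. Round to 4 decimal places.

Periodic yield y = 0.01375.
  t   CF        PV=CF/(1+0.01375)^t    t·PV
  1        52.50        51.7879        51.7879
  2        52.50        51.0855       102.1710
  3        52.50        50.3926       151.1778
  4        52.50        49.7091       198.8364
  5        52.50        49.0349       245.1743
  6        52.50        48.3698       290.2187
  7        52.50        47.7137       333.9960
  8     2,052.50     1,840.0780    14,720.6238
  Σ                  2,188.1714    16,093.9859
P = 2,188.1714; D_Mac = 7.35499 half-year periods = 3.67750 yrs; D_mod = 3.62762 yrs.
DV01 ≈ 3.62762 × 2,188.1714 × 0.0001 = 0.793785.

₹0.7938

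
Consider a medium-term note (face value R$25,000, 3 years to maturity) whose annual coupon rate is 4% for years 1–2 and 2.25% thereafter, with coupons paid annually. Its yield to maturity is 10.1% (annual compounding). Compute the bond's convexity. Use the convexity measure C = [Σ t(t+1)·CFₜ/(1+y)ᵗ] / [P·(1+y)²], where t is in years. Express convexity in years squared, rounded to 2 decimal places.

With y = 0.101:
  t   CF        PV=CF/(1+0.101)^t    t·PV        t(t+1)·PV
  1     1,000.00       908.2652       908.2652       1,816.5304
  2     1,000.00       824.9457     1,649.8914       4,949.6742
  3    25,562.50    19,153.2011    57,459.6033     229,838.4131
  Σ                 20,886.4120    60,017.7599     236,604.6177
P = 20,886.4120.
Convexity = Σ t(t+1)·PV / [P·(1+y)²] = 236,604.6177 / (20,886.4120 × 1.212201) = 9.34512.

9.35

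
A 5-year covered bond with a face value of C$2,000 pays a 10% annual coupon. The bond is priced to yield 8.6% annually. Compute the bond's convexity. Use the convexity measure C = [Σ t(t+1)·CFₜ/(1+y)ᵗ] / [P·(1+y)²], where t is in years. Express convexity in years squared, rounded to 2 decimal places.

20.02

With y = 0.086:
  t   CF        PV=CF/(1+0.086)^t    t·PV        t(t+1)·PV
  1       200.00       184.1621       184.1621         368.3241
  2       200.00       169.5783       339.1567       1,017.4700
  3       200.00       156.1495       468.4484       1,873.7937
  4       200.00       143.7840       575.1362       2,875.6809
  5     2,200.00     1,456.3761     7,281.8807      43,691.2841
  Σ                  2,110.0500     8,848.7840      49,826.5528
P = 2,110.0500.
Convexity = Σ t(t+1)·PV / [P·(1+y)²] = 49,826.5528 / (2,110.0500 × 1.179396) = 20.02205.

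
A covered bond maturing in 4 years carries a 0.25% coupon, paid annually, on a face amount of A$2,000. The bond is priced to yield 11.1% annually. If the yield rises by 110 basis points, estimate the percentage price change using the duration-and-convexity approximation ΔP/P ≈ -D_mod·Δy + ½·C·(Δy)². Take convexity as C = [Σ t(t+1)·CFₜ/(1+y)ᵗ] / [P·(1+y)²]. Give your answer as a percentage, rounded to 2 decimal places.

-3.84%

With y = 0.111:
  t   CF        PV=CF/(1+0.111)^t    t·PV        t(t+1)·PV
  1         5.00         4.5005         4.5005           9.0009
  2         5.00         4.0508         8.1016          24.3049
  3         5.00         3.6461        10.9383          43.7531
  4     2,005.00     1,316.0068     5,264.0273      26,320.1365
  Σ                  1,328.2042     5,287.5676      26,397.1954
P = 1,328.2042; D_Mac = 3.98099 yrs; D_mod = 3.58325 yrs; C = 16.10144.
Duration effect: -3.58325 × (+0.011) = -0.039416
Convexity effect: 0.5 × 16.10144 × (0.011)² = +0.0009741
ΔP/P ≈ -0.039416 + 0.0009741 = -0.038442 = -3.8442%.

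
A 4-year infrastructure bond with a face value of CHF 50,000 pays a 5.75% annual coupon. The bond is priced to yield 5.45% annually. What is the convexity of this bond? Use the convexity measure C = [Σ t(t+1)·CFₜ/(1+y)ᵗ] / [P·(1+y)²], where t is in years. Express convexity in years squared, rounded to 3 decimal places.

16.119

With y = 0.0545:
  t   CF        PV=CF/(1+0.0545)^t    t·PV        t(t+1)·PV
  1     2,875.00     2,726.4106     2,726.4106       5,452.8212
  2     2,875.00     2,585.5008     5,171.0017      15,513.0050
  3     2,875.00     2,451.8737     7,355.6211      29,422.4845
  4    52,875.00    42,762.5942   171,050.3769     855,251.8844
  Σ                 50,526.3794   186,303.4103     905,640.1951
P = 50,526.3794.
Convexity = Σ t(t+1)·PV / [P·(1+y)²] = 905,640.1951 / (50,526.3794 × 1.111970) = 16.11923.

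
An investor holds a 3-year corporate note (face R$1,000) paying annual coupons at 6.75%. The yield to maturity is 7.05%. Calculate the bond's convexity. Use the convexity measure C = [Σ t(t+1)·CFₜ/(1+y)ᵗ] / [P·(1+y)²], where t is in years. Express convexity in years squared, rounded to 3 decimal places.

With y = 0.0705:
  t   CF        PV=CF/(1+0.0705)^t    t·PV        t(t+1)·PV
  1        67.50        63.0546        63.0546         126.1093
  2        67.50        58.9021       117.8041         353.4123
  3     1,067.50       870.1775     2,610.5326      10,442.1305
  Σ                    992.1342     2,791.3914      10,921.6521
P = 992.1342.
Convexity = Σ t(t+1)·PV / [P·(1+y)²] = 10,921.6521 / (992.1342 × 1.145970) = 9.60604.

9.606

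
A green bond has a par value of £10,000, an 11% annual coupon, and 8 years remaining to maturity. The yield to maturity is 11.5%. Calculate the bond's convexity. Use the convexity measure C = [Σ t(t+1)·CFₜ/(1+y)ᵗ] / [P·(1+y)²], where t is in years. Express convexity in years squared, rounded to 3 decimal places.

36.106

With y = 0.115:
  t   CF        PV=CF/(1+0.115)^t    t·PV        t(t+1)·PV
  1     1,100.00       986.5471       986.5471       1,973.0942
  2     1,100.00       884.7956     1,769.5912       5,308.7736
  3     1,100.00       793.5386     2,380.6159       9,522.4638
  4     1,100.00       711.6939     2,846.7754      14,233.8771
  5     1,100.00       638.2905     3,191.4523      19,148.7136
  6     1,100.00       572.4578     3,434.7468      24,043.2278
  7     1,100.00       513.4151     3,593.9055      28,751.2440
  8    11,100.00     4,646.4797    37,171.8372     334,546.5350
  Σ                  9,747.2182    55,375.4714     437,527.9290
P = 9,747.2182.
Convexity = Σ t(t+1)·PV / [P·(1+y)²] = 437,527.9290 / (9,747.2182 × 1.243225) = 36.10567.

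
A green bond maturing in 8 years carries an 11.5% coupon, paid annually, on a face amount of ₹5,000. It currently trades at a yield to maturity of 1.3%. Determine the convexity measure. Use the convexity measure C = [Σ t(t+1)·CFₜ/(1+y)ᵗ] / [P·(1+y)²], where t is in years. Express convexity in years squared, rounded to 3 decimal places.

With y = 0.013:
  t   CF        PV=CF/(1+0.013)^t    t·PV        t(t+1)·PV
  1       575.00       567.6209       567.6209       1,135.2419
  2       575.00       560.3366     1,120.6731       3,362.0193
  3       575.00       553.1457     1,659.4370       6,637.7479
  4       575.00       546.0470     2,184.1882      10,920.9410
  5       575.00       539.0395     2,695.1977      16,171.1860
  6       575.00       532.1219     3,192.7317      22,349.1218
  7       575.00       525.2931     3,677.0520      29,416.4157
  8     5,575.00     5,027.6995    40,221.5957     361,994.3610
  Σ                  8,851.3043    55,318.4962     451,987.0345
P = 8,851.3043.
Convexity = Σ t(t+1)·PV / [P·(1+y)²] = 451,987.0345 / (8,851.3043 × 1.026169) = 49.76223.

49.762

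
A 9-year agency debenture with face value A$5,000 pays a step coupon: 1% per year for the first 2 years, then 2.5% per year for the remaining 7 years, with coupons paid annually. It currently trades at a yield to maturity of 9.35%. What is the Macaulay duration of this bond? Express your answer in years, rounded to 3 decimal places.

Periodic yield y = 0.0935. Discount each cash flow and weight by its year:
  t   CF        PV=CF/(1+0.0935)^t    t·PV
  1        50.00        45.7247        45.7247
  2        50.00        41.8150        83.6301
  3       125.00        95.5991       286.7972
  4       125.00        87.4248       349.6994
  5       125.00        79.9496       399.7478
  6       125.00        73.1135       438.6807
  7       125.00        66.8619       468.0331
  8       125.00        61.1448       489.1586
  9     5,125.00     2,292.5815    20,633.2335
  Σ                  2,844.2149    23,194.7051
Price P = Σ PV = 2,844.2149.
Macaulay duration = Σ(t·PV) / P = 23,194.7051 / 2,844.2149 = 8.15505 years.

8.155 years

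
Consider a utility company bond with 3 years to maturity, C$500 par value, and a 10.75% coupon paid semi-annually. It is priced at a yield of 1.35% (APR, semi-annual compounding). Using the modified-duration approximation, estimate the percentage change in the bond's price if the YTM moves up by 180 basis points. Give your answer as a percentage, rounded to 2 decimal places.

-4.81%

Periodic yield y = 0.00675. Modified duration first:
  t   CF        PV=CF/(1+0.00675)^t    t·PV
  1       26.875        26.6948        26.6948
  2       26.875        26.5158        53.0317
  3       26.875        26.3380        79.0141
  4       26.875        26.1615       104.6458
  5       26.875        25.9861       129.9303
  6      526.875       506.0317     3,036.1905
  Σ                    637.7279     3,429.5072
P = 637.7279; D_Mac = 5.37770 half-year periods = 2.68885 yrs; D_mod = 2.68885/(1+0.00675) = 2.67082 yrs.
ΔP/P ≈ -D_mod · Δy = -2.67082 × (+0.018) = -0.048075 = -4.8075%.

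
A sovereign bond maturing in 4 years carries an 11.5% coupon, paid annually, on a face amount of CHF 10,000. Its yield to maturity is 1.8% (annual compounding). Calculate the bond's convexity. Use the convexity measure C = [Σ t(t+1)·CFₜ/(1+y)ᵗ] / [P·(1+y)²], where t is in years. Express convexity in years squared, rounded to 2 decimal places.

With y = 0.018:
  t   CF        PV=CF/(1+0.018)^t    t·PV        t(t+1)·PV
  1     1,150.00     1,129.6660     1,129.6660       2,259.3320
  2     1,150.00     1,109.6916     2,219.3831       6,658.1494
  3     1,150.00     1,090.0703     3,270.2109      13,080.8436
  4    11,150.00    10,382.0653    41,528.2611     207,641.3056
  Σ                 13,711.4932    48,147.5212     229,639.6306
P = 13,711.4932.
Convexity = Σ t(t+1)·PV / [P·(1+y)²] = 229,639.6306 / (13,711.4932 × 1.036324) = 16.16094.

16.16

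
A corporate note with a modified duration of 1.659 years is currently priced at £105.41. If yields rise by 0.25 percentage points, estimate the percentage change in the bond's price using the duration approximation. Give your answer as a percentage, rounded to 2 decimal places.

-0.41%

Duration approximation: ΔP/P ≈ -D_mod · Δy = -1.659 × (+0.0025) = -0.0041475.
As a percentage: -0.41475%.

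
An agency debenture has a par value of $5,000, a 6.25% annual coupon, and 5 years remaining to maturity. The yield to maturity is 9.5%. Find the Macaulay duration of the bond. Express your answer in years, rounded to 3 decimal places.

Periodic yield y = 0.095. Discount each cash flow and weight by its year:
  t   CF        PV=CF/(1+0.095)^t    t·PV
  1       312.50       285.3881       285.3881
  2       312.50       260.6284       521.2569
  3       312.50       238.0168       714.0505
  4       312.50       217.3670       869.4679
  5     5,312.50     3,374.6470    16,873.2349
  Σ                  4,376.0473    19,263.3982
Price P = Σ PV = 4,376.0473.
Macaulay duration = Σ(t·PV) / P = 19,263.3982 / 4,376.0473 = 4.40201 years.

4.402 years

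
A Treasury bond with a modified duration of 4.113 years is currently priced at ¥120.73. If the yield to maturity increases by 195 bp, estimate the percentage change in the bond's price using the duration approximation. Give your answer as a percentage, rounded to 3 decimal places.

-8.020%

Duration approximation: ΔP/P ≈ -D_mod · Δy = -4.113 × (+0.0195) = -0.0802035.
As a percentage: -8.02035%.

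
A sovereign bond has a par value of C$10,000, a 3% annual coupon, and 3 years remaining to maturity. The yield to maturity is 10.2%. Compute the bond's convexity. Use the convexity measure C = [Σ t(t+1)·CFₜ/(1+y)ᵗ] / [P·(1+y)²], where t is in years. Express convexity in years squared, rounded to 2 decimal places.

9.46

With y = 0.102:
  t   CF        PV=CF/(1+0.102)^t    t·PV        t(t+1)·PV
  1       300.00       272.2323       272.2323         544.4646
  2       300.00       247.0348       494.0695       1,482.2086
  3    10,300.00     7,696.4852    23,089.4557      92,357.8229
  Σ                  8,215.7523    23,855.7576      94,384.4961
P = 8,215.7523.
Convexity = Σ t(t+1)·PV / [P·(1+y)²] = 94,384.4961 / (8,215.7523 × 1.214404) = 9.45998.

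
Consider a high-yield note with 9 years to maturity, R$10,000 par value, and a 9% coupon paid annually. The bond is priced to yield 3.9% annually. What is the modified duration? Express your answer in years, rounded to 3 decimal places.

Periodic yield y = 0.039. First find Macaulay duration:
  t   CF        PV=CF/(1+0.039)^t    t·PV
  1       900.00       866.2175       866.2175
  2       900.00       833.7031     1,667.4062
  3       900.00       802.4091     2,407.2274
  4       900.00       772.2898     3,089.1593
  5       900.00       743.3011     3,716.5055
  6       900.00       715.4005     4,292.4028
  7       900.00       688.5471     4,819.8300
  8       900.00       662.7018     5,301.6141
  9    10,900.00     7,724.7880    69,523.0921
  Σ                 13,809.3581    95,683.4550
P = 13,809.3581; Macaulay duration = 95,683.4550 / 13,809.3581 = 6.92889 years.
Modified duration = D_Mac / (1 + y) = 6.92889 / 1.039 = 6.66880 years.

6.669 years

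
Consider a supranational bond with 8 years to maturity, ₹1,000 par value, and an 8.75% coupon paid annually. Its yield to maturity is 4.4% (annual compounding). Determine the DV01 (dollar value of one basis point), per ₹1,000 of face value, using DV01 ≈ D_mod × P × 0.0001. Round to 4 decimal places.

₹0.7802

Periodic yield y = 0.044.
  t   CF        PV=CF/(1+0.044)^t    t·PV
  1        87.50        83.8123        83.8123
  2        87.50        80.2799       160.5599
  3        87.50        76.8965       230.6895
  4        87.50        73.6556       294.6226
  5        87.50        70.5514       352.7569
  6        87.50        67.5780       405.4677
  7        87.50        64.7298       453.1089
  8     1,087.50       770.5934     6,164.7471
  Σ                  1,288.0969     8,145.7649
P = 1,288.0969; D_Mac = 6.32388 yrs; D_mod = 6.05735 yrs.
DV01 ≈ 6.05735 × 1,288.0969 × 0.0001 = 0.780246.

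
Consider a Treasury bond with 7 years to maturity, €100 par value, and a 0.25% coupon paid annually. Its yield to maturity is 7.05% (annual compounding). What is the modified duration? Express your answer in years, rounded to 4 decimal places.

Periodic yield y = 0.0705. First find Macaulay duration:
  t   CF        PV=CF/(1+0.0705)^t    t·PV
  1         0.25         0.2335         0.2335
  2         0.25         0.2182         0.4363
  3         0.25         0.2038         0.6114
  4         0.25         0.1904         0.7615
  5         0.25         0.1778         0.8892
  6         0.25         0.1661         0.9967
  7       100.25        62.2268       435.5878
  Σ                     63.4166       439.5164
P = 63.4166; Macaulay duration = 439.5164 / 63.4166 = 6.93062 years.
Modified duration = D_Mac / (1 + y) = 6.93062 / 1.0705 = 6.47419 years.

6.4742 years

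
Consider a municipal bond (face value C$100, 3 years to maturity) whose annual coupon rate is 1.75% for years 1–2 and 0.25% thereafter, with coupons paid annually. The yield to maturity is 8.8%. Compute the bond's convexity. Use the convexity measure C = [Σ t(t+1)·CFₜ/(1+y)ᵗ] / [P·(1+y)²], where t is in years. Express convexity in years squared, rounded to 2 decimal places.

9.88

With y = 0.088:
  t   CF        PV=CF/(1+0.088)^t    t·PV        t(t+1)·PV
  1         1.75         1.6085         1.6085           3.2169
  2         1.75         1.4784         2.9567           8.8702
  3       100.25        77.8391       233.5172         934.0690
  Σ                     80.9259       238.0824         946.1560
P = 80.9259.
Convexity = Σ t(t+1)·PV / [P·(1+y)²] = 946.1560 / (80.9259 × 1.183744) = 9.87683.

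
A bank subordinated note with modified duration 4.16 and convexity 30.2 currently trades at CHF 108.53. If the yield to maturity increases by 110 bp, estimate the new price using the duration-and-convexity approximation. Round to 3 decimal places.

Duration effect: -D_mod·Δy = -4.16 × (+0.011) = -0.045760
Convexity effect: ½·C·(Δy)² = 0.5 × 30.2 × (0.011)² = +0.0018271
ΔP/P ≈ -0.045760 + 0.0018271 = -0.0439329
New price ≈ 108.53 × (1 - 0.0439329) = 103.761962363.

CHF 103.762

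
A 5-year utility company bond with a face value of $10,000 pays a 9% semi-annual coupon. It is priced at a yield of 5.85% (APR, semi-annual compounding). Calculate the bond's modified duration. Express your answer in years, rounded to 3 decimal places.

Periodic yield y = 0.02925. First find Macaulay duration:
  t   CF        PV=CF/(1+0.02925)^t    t·PV
  1       450.00       437.2116       437.2116
  2       450.00       424.7866       849.5731
  3       450.00       412.7147     1,238.1440
  4       450.00       400.9858     1,603.9433
  5       450.00       389.5903     1,947.9515
  6       450.00       378.5186     2,271.1118
  7       450.00       367.7616     2,574.3312
  8       450.00       357.3103     2,858.4822
  9       450.00       347.1560     3,124.4037
  10   10,450.00     7,832.6286    78,326.2859
  Σ                 11,348.6640    95,231.4383
P = 11,348.6640; Macaulay duration = 95,231.4383 / 11,348.6640 = 8.39142 half-year periods = 4.19571 years.
Modified duration = D_Mac / (1 + y) = 4.19571 / 1.02925 = 4.07647 years.

4.076 years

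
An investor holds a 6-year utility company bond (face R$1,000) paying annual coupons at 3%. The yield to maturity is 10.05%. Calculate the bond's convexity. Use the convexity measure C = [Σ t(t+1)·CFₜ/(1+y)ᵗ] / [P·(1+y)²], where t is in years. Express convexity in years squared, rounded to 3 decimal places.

With y = 0.1005:
  t   CF        PV=CF/(1+0.1005)^t    t·PV        t(t+1)·PV
  1        30.00        27.2603        27.2603          54.5207
  2        30.00        24.7709        49.5417         148.6252
  3        30.00        22.5087        67.5262         270.1048
  4        30.00        20.4532        81.8128         409.0638
  5        30.00        18.5854        92.9268         557.5609
  6     1,030.00       579.8250     3,478.9501      24,352.6504
  Σ                    693.4035     3,798.0179      25,792.5257
P = 693.4035.
Convexity = Σ t(t+1)·PV / [P·(1+y)²] = 25,792.5257 / (693.4035 × 1.211100) = 30.71339.

30.713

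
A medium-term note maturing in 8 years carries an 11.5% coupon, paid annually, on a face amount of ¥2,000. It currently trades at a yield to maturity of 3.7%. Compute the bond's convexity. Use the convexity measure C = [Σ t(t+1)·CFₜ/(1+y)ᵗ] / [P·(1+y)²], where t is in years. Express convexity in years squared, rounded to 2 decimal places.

With y = 0.037:
  t   CF        PV=CF/(1+0.037)^t    t·PV        t(t+1)·PV
  1       230.00       221.7936       221.7936         443.5873
  2       230.00       213.8801       427.7601       1,283.2804
  3       230.00       206.2489       618.7466       2,474.9864
  4       230.00       198.8899       795.5597       3,977.7987
  5       230.00       191.7936       958.9679       5,753.8072
  6       230.00       184.9504     1,109.7025       7,767.9172
  7       230.00       178.3514     1,248.4599       9,987.6788
  8     2,230.00     1,667.5344    13,340.2755     120,062.4796
  Σ                  3,063.4423    18,721.2658     151,751.5357
P = 3,063.4423.
Convexity = Σ t(t+1)·PV / [P·(1+y)²] = 151,751.5357 / (3,063.4423 × 1.075369) = 46.06445.

46.06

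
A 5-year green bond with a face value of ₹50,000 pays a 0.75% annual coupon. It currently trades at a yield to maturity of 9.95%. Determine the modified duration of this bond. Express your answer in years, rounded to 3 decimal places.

Periodic yield y = 0.0995. First find Macaulay duration:
  t   CF        PV=CF/(1+0.0995)^t    t·PV
  1       375.00       341.0641       341.0641
  2       375.00       310.1993       620.3986
  3       375.00       282.1276       846.3828
  4       375.00       256.5963     1,026.3851
  5    50,375.00    31,350.0971   156,750.4856
  Σ                 32,540.0844   159,584.7162
P = 32,540.0844; Macaulay duration = 159,584.7162 / 32,540.0844 = 4.90425 years.
Modified duration = D_Mac / (1 + y) = 4.90425 / 1.0995 = 4.46044 years.

4.460 years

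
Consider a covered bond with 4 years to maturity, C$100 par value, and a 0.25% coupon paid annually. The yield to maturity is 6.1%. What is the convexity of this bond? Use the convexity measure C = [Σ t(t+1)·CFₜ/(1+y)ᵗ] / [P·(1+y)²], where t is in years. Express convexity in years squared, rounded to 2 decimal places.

17.67

With y = 0.061:
  t   CF        PV=CF/(1+0.061)^t    t·PV        t(t+1)·PV
  1         0.25         0.2356         0.2356           0.4713
  2         0.25         0.2221         0.4442           1.3325
  3         0.25         0.2093         0.6279           2.5117
  4       100.25        79.1084       316.4338       1,582.1689
  Σ                     79.7755       317.7415       1,586.4844
P = 79.7755.
Convexity = Σ t(t+1)·PV / [P·(1+y)²] = 1,586.4844 / (79.7755 × 1.125721) = 17.66590.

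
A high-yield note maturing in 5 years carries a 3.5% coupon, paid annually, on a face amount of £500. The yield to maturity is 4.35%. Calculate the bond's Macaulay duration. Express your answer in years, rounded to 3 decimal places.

4.666 years

Periodic yield y = 0.0435. Discount each cash flow and weight by its year:
  t   CF        PV=CF/(1+0.0435)^t    t·PV
  1        17.50        16.7705        16.7705
  2        17.50        16.0714        32.1428
  3        17.50        15.4014        46.2043
  4        17.50        14.7594        59.0375
  5       517.50       418.2617     2,091.3084
  Σ                    481.2644     2,245.4635
Price P = Σ PV = 481.2644.
Macaulay duration = Σ(t·PV) / P = 2,245.4635 / 481.2644 = 4.66576 years.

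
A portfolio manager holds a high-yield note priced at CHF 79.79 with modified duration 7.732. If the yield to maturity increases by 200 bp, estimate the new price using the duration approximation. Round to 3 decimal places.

CHF 67.451

Duration approximation: ΔP/P ≈ -D_mod · Δy = -7.732 × (+0.02) = -0.154640.
New price ≈ 79.79 × (1 - 0.154640) = 67.4512744.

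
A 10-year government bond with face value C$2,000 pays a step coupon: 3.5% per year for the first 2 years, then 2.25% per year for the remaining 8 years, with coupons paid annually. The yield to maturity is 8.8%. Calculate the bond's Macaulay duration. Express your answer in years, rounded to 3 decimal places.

Periodic yield y = 0.088. Discount each cash flow and weight by its year:
  t   CF        PV=CF/(1+0.088)^t    t·PV
  1        70.00        64.3382        64.3382
  2        70.00        59.1344       118.2688
  3        45.00        34.9402       104.8207
  4        45.00        32.1142       128.4567
  5        45.00        29.5167       147.5836
  6        45.00        27.1293       162.7760
  7        45.00        24.9351       174.5454
  8        45.00        22.9182       183.3460
  9        45.00        21.0646       189.5811
  10    2,045.00       879.8413     8,798.4133
  Σ                  1,195.9323    10,072.1298
Price P = Σ PV = 1,195.9323.
Macaulay duration = Σ(t·PV) / P = 10,072.1298 / 1,195.9323 = 8.42199 years.

8.422 years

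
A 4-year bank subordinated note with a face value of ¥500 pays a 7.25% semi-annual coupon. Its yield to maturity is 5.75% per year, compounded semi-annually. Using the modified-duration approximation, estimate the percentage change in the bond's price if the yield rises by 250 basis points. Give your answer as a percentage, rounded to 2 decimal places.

Periodic yield y = 0.02875. Modified duration first:
  t   CF        PV=CF/(1+0.02875)^t    t·PV
  1       18.125        17.6185        17.6185
  2       18.125        17.1261        34.2522
  3       18.125        16.6475        49.9424
  4       18.125        16.1822        64.7290
  5       18.125        15.7300        78.6500
  6       18.125        15.2904        91.7424
  7       18.125        14.8631       104.0416
  8      518.125       413.0054     3,304.0434
  Σ                    526.4632     3,745.0195
P = 526.4632; D_Mac = 7.11354 half-year periods = 3.55677 yrs; D_mod = 3.55677/(1+0.02875) = 3.45737 yrs.
ΔP/P ≈ -D_mod · Δy = -3.45737 × (+0.025) = -0.086434 = -8.6434%.

-8.64%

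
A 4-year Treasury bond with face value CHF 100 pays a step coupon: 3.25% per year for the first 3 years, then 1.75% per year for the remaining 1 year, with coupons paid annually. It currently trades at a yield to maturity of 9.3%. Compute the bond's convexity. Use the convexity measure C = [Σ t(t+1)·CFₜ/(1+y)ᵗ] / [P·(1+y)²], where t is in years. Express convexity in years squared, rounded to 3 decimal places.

15.567

With y = 0.093:
  t   CF        PV=CF/(1+0.093)^t    t·PV        t(t+1)·PV
  1         3.25         2.9735         2.9735           5.9469
  2         3.25         2.7205         5.4409          16.3228
  3         3.25         2.4890         7.4670          29.8679
  4       101.75        71.2941       285.1765       1,425.8826
  Σ                     79.4770       301.0579       1,478.0202
P = 79.4770.
Convexity = Σ t(t+1)·PV / [P·(1+y)²] = 1,478.0202 / (79.4770 × 1.194649) = 15.56676.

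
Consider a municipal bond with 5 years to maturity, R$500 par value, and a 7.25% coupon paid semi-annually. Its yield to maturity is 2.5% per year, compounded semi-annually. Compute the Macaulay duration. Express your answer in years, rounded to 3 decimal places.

4.362 years

Periodic yield y = 0.0125. Discount each cash flow and weight by its period:
  t   CF        PV=CF/(1+0.0125)^t    t·PV
  1       18.125        17.9012        17.9012
  2       18.125        17.6802        35.3605
  3       18.125        17.4620        52.3859
  4       18.125        17.2464        68.9855
  5       18.125        17.0335        85.1673
  6       18.125        16.8232       100.9390
  7       18.125        16.6155       116.3083
  8       18.125        16.4103       131.2828
  9       18.125        16.2077       145.8697
  10     518.125       457.5981     4,575.9812
  Σ                    610.9781     5,330.1814
Price P = Σ PV = 610.9781.
Macaulay duration = Σ(t·PV) / P = 5,330.1814 / 610.9781 = 8.72401 half-year periods.
In years: 8.72401 / 2 = 4.36201 years.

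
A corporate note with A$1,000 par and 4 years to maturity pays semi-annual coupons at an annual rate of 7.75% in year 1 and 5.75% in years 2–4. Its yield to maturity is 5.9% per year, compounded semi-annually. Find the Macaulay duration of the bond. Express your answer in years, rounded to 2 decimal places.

Periodic yield y = 0.0295. Discount each cash flow and weight by its period:
  t   CF        PV=CF/(1+0.0295)^t    t·PV
  1        38.75        37.6396        37.6396
  2        38.75        36.5611        73.1222
  3        28.75        26.3487        79.0460
  4        28.75        25.5937       102.3747
  5        28.75        24.8603       124.3014
  6        28.75        24.1479       144.8875
  7        28.75        23.4560       164.1918
  8     1,028.75       815.2655     6,522.1236
  Σ                  1,013.8727     7,247.6868
Price P = Σ PV = 1,013.8727.
Macaulay duration = Σ(t·PV) / P = 7,247.6868 / 1,013.8727 = 7.14852 half-year periods.
In years: 7.14852 / 2 = 3.57426 years.

3.57 years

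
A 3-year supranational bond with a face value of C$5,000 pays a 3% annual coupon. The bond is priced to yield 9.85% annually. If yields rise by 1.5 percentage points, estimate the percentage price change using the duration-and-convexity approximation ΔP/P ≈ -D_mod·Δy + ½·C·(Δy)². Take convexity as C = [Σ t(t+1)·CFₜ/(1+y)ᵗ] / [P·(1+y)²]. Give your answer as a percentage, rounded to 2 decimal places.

With y = 0.0985:
  t   CF        PV=CF/(1+0.0985)^t    t·PV        t(t+1)·PV
  1       150.00       136.5498       136.5498         273.0997
  2       150.00       124.3057       248.6115         745.8344
  3     5,150.00     3,885.1433    11,655.4300      46,621.7200
  Σ                  4,145.9989    12,040.5913      47,640.6540
P = 4,145.9989; D_Mac = 2.90415 yrs; D_mod = 2.64374 yrs; C = 9.52244.
Duration effect: -2.64374 × (+0.015) = -0.039656
Convexity effect: 0.5 × 9.52244 × (0.015)² = +0.0010713
ΔP/P ≈ -0.039656 + 0.0010713 = -0.038585 = -3.8585%.

-3.86%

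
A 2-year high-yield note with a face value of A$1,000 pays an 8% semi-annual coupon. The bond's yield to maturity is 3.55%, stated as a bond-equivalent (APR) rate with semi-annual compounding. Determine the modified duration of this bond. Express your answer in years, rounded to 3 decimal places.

1.860 years

Periodic yield y = 0.01775. First find Macaulay duration:
  t   CF        PV=CF/(1+0.01775)^t    t·PV
  1        40.00        39.3024        39.3024
  2        40.00        38.6169        77.2339
  3        40.00        37.9434       113.8303
  4     1,040.00       969.3238     3,877.2954
  Σ                  1,085.1866     4,107.6619
P = 1,085.1866; Macaulay duration = 4,107.6619 / 1,085.1866 = 3.78521 half-year periods = 1.89261 years.
Modified duration = D_Mac / (1 + y) = 1.89261 / 1.01775 = 1.85960 years.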